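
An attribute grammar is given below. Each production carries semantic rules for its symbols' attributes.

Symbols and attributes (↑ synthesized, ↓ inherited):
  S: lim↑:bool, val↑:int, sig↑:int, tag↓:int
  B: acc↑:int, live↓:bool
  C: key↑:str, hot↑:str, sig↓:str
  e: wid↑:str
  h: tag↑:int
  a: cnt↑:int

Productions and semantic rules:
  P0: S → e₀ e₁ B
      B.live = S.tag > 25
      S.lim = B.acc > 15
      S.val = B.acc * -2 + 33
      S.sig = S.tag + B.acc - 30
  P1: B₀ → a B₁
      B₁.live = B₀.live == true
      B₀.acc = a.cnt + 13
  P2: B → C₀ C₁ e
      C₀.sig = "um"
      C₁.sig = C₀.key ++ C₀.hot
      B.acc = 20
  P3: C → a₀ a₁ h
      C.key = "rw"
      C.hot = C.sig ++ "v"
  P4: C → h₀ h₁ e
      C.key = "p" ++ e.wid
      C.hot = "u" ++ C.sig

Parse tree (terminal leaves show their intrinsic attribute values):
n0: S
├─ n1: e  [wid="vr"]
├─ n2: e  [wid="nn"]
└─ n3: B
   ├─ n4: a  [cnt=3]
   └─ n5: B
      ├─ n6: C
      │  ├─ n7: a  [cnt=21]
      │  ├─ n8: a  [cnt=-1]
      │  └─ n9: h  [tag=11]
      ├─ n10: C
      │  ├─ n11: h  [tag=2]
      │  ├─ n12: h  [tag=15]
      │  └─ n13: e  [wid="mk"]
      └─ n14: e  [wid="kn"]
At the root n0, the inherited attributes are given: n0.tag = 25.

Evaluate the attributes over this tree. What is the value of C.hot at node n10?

1. n0.tag = 25  [given at root]
2. n1.wid = "vr"  [terminal]
3. n2.wid = "nn"  [terminal]
4. n3.live = false  [S.tag > 25]
5. n4.cnt = 3  [terminal]
6. n5.live = false  [B₀.live == true]
7. n6.sig = "um"  ["um"]
8. n7.cnt = 21  [terminal]
9. n8.cnt = -1  [terminal]
10. n9.tag = 11  [terminal]
11. n6.key = "rw"  ["rw"]
12. n6.hot = "umv"  [C.sig ++ "v"]
13. n10.sig = "rwumv"  [C₀.key ++ C₀.hot]
14. n11.tag = 2  [terminal]
15. n12.tag = 15  [terminal]
16. n13.wid = "mk"  [terminal]
17. n10.key = "pmk"  ["p" ++ e.wid]
18. n10.hot = "urwumv"  ["u" ++ C.sig]
19. n14.wid = "kn"  [terminal]
20. n5.acc = 20  [20]
21. n3.acc = 16  [a.cnt + 13]
22. n0.lim = true  [B.acc > 15]
23. n0.val = 1  [B.acc * -2 + 33]
24. n0.sig = 11  [S.tag + B.acc - 30]

"urwumv"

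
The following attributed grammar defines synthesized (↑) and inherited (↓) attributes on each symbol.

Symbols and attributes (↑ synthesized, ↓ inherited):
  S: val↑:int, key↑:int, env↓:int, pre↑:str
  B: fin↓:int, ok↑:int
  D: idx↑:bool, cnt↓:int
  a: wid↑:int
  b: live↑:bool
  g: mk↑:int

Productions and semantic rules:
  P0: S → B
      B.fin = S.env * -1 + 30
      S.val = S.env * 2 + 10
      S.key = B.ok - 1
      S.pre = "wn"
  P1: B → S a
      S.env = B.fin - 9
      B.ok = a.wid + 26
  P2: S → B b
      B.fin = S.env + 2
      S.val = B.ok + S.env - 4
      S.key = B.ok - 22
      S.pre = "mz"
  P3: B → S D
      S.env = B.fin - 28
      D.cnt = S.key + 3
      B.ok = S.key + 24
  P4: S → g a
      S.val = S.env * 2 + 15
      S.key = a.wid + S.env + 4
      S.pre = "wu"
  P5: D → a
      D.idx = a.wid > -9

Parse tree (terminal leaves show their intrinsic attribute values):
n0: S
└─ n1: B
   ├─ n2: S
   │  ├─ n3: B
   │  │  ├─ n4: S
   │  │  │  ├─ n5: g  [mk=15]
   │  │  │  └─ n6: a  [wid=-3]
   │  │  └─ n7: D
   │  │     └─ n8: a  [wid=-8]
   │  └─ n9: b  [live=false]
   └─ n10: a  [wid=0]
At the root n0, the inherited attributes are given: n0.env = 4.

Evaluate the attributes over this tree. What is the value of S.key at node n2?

-6

1. n0.env = 4  [given at root]
2. n1.fin = 26  [S.env * -1 + 30]
3. n2.env = 17  [B.fin - 9]
4. n3.fin = 19  [S.env + 2]
5. n4.env = -9  [B.fin - 28]
6. n5.mk = 15  [terminal]
7. n6.wid = -3  [terminal]
8. n4.val = -3  [S.env * 2 + 15]
9. n4.key = -8  [a.wid + S.env + 4]
10. n4.pre = "wu"  ["wu"]
11. n7.cnt = -5  [S.key + 3]
12. n8.wid = -8  [terminal]
13. n7.idx = true  [a.wid > -9]
14. n3.ok = 16  [S.key + 24]
15. n9.live = false  [terminal]
16. n2.val = 29  [B.ok + S.env - 4]
17. n2.key = -6  [B.ok - 22]
18. n2.pre = "mz"  ["mz"]
19. n10.wid = 0  [terminal]
20. n1.ok = 26  [a.wid + 26]
21. n0.val = 18  [S.env * 2 + 10]
22. n0.key = 25  [B.ok - 1]
23. n0.pre = "wn"  ["wn"]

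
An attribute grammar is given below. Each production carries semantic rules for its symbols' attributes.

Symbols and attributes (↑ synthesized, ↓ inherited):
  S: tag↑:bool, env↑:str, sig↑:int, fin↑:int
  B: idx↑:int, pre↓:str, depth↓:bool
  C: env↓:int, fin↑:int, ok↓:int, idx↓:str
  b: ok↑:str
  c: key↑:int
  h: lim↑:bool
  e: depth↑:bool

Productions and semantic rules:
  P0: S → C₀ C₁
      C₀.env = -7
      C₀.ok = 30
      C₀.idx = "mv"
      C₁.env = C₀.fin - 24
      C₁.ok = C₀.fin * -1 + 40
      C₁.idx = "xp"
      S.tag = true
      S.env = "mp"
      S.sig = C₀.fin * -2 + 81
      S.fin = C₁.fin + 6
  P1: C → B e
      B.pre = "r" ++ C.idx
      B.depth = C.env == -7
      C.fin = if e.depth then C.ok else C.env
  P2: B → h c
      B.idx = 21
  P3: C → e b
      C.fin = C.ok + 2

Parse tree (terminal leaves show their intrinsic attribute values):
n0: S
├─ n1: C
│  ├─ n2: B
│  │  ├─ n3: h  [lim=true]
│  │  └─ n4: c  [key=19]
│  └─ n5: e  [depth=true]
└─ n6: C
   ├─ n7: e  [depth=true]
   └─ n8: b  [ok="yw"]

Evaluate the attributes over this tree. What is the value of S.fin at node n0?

1. n1.env = -7  [-7]
2. n1.ok = 30  [30]
3. n1.idx = "mv"  ["mv"]
4. n2.pre = "rmv"  ["r" ++ C.idx]
5. n2.depth = true  [C.env == -7]
6. n3.lim = true  [terminal]
7. n4.key = 19  [terminal]
8. n2.idx = 21  [21]
9. n5.depth = true  [terminal]
10. n1.fin = 30  [if e.depth then C.ok else C.env]
11. n6.env = 6  [C₀.fin - 24]
12. n6.ok = 10  [C₀.fin * -1 + 40]
13. n6.idx = "xp"  ["xp"]
14. n7.depth = true  [terminal]
15. n8.ok = "yw"  [terminal]
16. n6.fin = 12  [C.ok + 2]
17. n0.tag = true  [true]
18. n0.env = "mp"  ["mp"]
19. n0.sig = 21  [C₀.fin * -2 + 81]
20. n0.fin = 18  [C₁.fin + 6]

18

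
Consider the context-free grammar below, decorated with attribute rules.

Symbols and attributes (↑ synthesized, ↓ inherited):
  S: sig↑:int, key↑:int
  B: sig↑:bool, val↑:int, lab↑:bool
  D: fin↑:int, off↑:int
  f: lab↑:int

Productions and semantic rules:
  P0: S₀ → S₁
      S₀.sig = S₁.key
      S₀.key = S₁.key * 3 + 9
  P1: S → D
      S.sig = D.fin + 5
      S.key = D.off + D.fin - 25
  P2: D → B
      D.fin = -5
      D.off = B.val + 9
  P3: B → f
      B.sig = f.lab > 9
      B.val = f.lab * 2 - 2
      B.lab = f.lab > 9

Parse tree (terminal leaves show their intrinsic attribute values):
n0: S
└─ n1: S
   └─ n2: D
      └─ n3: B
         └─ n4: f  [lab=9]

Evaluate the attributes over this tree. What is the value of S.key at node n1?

1. n4.lab = 9  [terminal]
2. n3.sig = false  [f.lab > 9]
3. n3.val = 16  [f.lab * 2 - 2]
4. n3.lab = false  [f.lab > 9]
5. n2.fin = -5  [-5]
6. n2.off = 25  [B.val + 9]
7. n1.sig = 0  [D.fin + 5]
8. n1.key = -5  [D.off + D.fin - 25]
9. n0.sig = -5  [S₁.key]
10. n0.key = -6  [S₁.key * 3 + 9]

-5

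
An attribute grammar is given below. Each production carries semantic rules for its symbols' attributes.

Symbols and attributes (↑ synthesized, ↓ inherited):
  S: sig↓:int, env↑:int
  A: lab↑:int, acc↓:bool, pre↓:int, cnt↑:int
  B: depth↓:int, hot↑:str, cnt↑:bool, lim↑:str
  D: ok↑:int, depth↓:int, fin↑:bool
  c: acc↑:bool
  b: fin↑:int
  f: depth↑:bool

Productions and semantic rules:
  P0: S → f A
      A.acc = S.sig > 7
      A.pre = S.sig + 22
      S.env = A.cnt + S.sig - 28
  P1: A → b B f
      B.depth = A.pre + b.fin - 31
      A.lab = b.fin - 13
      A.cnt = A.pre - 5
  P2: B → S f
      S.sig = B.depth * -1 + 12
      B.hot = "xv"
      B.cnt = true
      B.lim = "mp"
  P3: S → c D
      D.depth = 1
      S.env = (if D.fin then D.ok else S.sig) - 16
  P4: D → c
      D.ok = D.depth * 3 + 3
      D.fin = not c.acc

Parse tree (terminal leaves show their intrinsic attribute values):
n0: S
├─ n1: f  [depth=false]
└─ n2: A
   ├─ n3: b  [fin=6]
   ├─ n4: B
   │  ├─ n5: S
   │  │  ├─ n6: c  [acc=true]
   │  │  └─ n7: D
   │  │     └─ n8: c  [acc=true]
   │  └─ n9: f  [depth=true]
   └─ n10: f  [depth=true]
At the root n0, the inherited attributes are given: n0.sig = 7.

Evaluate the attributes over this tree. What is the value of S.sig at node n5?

8

1. n0.sig = 7  [given at root]
2. n1.depth = false  [terminal]
3. n2.acc = false  [S.sig > 7]
4. n2.pre = 29  [S.sig + 22]
5. n3.fin = 6  [terminal]
6. n4.depth = 4  [A.pre + b.fin - 31]
7. n5.sig = 8  [B.depth * -1 + 12]
8. n6.acc = true  [terminal]
9. n7.depth = 1  [1]
10. n8.acc = true  [terminal]
11. n7.ok = 6  [D.depth * 3 + 3]
12. n7.fin = false  [not c.acc]
13. n5.env = -8  [(if D.fin then D.ok else S.sig) - 16]
14. n9.depth = true  [terminal]
15. n4.hot = "xv"  ["xv"]
16. n4.cnt = true  [true]
17. n4.lim = "mp"  ["mp"]
18. n10.depth = true  [terminal]
19. n2.lab = -7  [b.fin - 13]
20. n2.cnt = 24  [A.pre - 5]
21. n0.env = 3  [A.cnt + S.sig - 28]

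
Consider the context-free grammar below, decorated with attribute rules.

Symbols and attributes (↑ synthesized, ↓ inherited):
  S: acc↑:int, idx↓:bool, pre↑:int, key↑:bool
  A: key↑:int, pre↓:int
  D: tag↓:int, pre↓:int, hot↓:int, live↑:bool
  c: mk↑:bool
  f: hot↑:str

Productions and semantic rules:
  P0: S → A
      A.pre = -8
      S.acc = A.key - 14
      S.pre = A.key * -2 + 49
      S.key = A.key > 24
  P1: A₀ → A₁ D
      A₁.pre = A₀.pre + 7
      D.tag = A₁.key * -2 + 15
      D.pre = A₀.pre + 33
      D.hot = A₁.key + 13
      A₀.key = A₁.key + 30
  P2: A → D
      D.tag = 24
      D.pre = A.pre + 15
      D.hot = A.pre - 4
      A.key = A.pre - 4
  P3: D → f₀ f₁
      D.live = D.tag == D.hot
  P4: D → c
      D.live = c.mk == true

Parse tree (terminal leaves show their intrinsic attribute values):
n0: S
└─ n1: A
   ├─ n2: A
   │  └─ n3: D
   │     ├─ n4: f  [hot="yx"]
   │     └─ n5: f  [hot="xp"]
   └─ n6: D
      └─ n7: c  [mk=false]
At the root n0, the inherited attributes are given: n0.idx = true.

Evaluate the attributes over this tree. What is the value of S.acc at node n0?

1. n0.idx = true  [given at root]
2. n1.pre = -8  [-8]
3. n2.pre = -1  [A₀.pre + 7]
4. n3.tag = 24  [24]
5. n3.pre = 14  [A.pre + 15]
6. n3.hot = -5  [A.pre - 4]
7. n4.hot = "yx"  [terminal]
8. n5.hot = "xp"  [terminal]
9. n3.live = false  [D.tag == D.hot]
10. n2.key = -5  [A.pre - 4]
11. n6.tag = 25  [A₁.key * -2 + 15]
12. n6.pre = 25  [A₀.pre + 33]
13. n6.hot = 8  [A₁.key + 13]
14. n7.mk = false  [terminal]
15. n6.live = false  [c.mk == true]
16. n1.key = 25  [A₁.key + 30]
17. n0.acc = 11  [A.key - 14]
18. n0.pre = -1  [A.key * -2 + 49]
19. n0.key = true  [A.key > 24]

11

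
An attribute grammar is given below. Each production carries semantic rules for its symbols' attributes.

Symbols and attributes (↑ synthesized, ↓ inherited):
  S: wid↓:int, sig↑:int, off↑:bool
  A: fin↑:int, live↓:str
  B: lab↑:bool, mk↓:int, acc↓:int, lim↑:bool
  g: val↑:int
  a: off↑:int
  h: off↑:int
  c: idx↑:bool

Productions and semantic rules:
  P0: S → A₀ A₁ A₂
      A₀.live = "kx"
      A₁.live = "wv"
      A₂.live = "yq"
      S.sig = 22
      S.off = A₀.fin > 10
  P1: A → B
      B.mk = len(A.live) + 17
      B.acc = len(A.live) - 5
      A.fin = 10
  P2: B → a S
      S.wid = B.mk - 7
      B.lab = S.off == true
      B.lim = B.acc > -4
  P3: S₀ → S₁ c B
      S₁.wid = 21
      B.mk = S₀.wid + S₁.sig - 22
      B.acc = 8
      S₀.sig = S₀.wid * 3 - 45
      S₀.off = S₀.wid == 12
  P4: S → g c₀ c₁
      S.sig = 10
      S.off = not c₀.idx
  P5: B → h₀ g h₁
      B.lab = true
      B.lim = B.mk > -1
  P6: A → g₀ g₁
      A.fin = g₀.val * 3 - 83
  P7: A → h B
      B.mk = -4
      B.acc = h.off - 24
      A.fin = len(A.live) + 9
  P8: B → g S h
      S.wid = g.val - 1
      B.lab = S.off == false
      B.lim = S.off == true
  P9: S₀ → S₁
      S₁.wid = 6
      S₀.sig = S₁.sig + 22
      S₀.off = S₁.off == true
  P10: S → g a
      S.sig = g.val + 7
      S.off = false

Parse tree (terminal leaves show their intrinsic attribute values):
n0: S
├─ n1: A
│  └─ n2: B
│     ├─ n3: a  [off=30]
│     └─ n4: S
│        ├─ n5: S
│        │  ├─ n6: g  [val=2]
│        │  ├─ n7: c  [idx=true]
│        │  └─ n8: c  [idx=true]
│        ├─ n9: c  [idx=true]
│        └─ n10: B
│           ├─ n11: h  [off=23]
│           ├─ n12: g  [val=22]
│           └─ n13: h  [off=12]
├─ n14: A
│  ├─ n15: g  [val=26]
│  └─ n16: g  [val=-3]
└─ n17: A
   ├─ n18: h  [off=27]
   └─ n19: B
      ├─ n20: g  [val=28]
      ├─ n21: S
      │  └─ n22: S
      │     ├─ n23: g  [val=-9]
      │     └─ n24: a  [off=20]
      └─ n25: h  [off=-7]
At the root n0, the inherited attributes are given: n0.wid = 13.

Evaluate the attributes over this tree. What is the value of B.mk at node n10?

0

1. n0.wid = 13  [given at root]
2. n1.live = "kx"  ["kx"]
3. n2.mk = 19  [len(A.live) + 17]
4. n2.acc = -3  [len(A.live) - 5]
5. n3.off = 30  [terminal]
6. n4.wid = 12  [B.mk - 7]
7. n5.wid = 21  [21]
8. n6.val = 2  [terminal]
9. n7.idx = true  [terminal]
10. n8.idx = true  [terminal]
11. n5.sig = 10  [10]
12. n5.off = false  [not c₀.idx]
13. n9.idx = true  [terminal]
14. n10.mk = 0  [S₀.wid + S₁.sig - 22]
15. n10.acc = 8  [8]
16. n11.off = 23  [terminal]
17. n12.val = 22  [terminal]
18. n13.off = 12  [terminal]
19. n10.lab = true  [true]
20. n10.lim = true  [B.mk > -1]
21. n4.sig = -9  [S₀.wid * 3 - 45]
22. n4.off = true  [S₀.wid == 12]
23. n2.lab = true  [S.off == true]
24. n2.lim = true  [B.acc > -4]
25. n1.fin = 10  [10]
26. n14.live = "wv"  ["wv"]
27. n15.val = 26  [terminal]
28. n16.val = -3  [terminal]
29. n14.fin = -5  [g₀.val * 3 - 83]
30. n17.live = "yq"  ["yq"]
31. n18.off = 27  [terminal]
32. n19.mk = -4  [-4]
33. n19.acc = 3  [h.off - 24]
34. n20.val = 28  [terminal]
35. n21.wid = 27  [g.val - 1]
36. n22.wid = 6  [6]
37. n23.val = -9  [terminal]
38. n24.off = 20  [terminal]
39. n22.sig = -2  [g.val + 7]
40. n22.off = false  [false]
41. n21.sig = 20  [S₁.sig + 22]
42. n21.off = false  [S₁.off == true]
43. n25.off = -7  [terminal]
44. n19.lab = true  [S.off == false]
45. n19.lim = false  [S.off == true]
46. n17.fin = 11  [len(A.live) + 9]
47. n0.sig = 22  [22]
48. n0.off = false  [A₀.fin > 10]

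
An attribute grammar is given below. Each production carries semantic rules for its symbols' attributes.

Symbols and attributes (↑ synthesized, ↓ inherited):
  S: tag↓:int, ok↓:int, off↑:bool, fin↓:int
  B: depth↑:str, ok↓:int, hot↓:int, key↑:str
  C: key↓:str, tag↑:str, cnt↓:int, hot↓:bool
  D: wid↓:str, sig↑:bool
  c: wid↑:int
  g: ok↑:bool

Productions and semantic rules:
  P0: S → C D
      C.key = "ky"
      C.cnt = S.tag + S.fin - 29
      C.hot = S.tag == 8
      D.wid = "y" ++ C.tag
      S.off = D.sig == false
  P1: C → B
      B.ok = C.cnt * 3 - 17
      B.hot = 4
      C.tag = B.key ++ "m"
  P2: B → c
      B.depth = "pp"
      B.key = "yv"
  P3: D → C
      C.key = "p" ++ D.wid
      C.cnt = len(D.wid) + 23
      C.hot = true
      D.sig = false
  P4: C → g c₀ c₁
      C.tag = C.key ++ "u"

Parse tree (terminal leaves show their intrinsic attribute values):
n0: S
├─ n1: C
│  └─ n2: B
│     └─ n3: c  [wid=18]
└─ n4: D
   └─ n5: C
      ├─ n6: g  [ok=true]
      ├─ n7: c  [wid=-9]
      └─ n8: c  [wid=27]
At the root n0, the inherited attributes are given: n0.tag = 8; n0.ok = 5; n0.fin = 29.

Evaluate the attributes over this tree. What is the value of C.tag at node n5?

"pyyvmu"

1. n0.tag = 8  [given at root]
2. n0.ok = 5  [given at root]
3. n0.fin = 29  [given at root]
4. n1.key = "ky"  ["ky"]
5. n1.cnt = 8  [S.tag + S.fin - 29]
6. n1.hot = true  [S.tag == 8]
7. n2.ok = 7  [C.cnt * 3 - 17]
8. n2.hot = 4  [4]
9. n3.wid = 18  [terminal]
10. n2.depth = "pp"  ["pp"]
11. n2.key = "yv"  ["yv"]
12. n1.tag = "yvm"  [B.key ++ "m"]
13. n4.wid = "yyvm"  ["y" ++ C.tag]
14. n5.key = "pyyvm"  ["p" ++ D.wid]
15. n5.cnt = 27  [len(D.wid) + 23]
16. n5.hot = true  [true]
17. n6.ok = true  [terminal]
18. n7.wid = -9  [terminal]
19. n8.wid = 27  [terminal]
20. n5.tag = "pyyvmu"  [C.key ++ "u"]
21. n4.sig = false  [false]
22. n0.off = true  [D.sig == false]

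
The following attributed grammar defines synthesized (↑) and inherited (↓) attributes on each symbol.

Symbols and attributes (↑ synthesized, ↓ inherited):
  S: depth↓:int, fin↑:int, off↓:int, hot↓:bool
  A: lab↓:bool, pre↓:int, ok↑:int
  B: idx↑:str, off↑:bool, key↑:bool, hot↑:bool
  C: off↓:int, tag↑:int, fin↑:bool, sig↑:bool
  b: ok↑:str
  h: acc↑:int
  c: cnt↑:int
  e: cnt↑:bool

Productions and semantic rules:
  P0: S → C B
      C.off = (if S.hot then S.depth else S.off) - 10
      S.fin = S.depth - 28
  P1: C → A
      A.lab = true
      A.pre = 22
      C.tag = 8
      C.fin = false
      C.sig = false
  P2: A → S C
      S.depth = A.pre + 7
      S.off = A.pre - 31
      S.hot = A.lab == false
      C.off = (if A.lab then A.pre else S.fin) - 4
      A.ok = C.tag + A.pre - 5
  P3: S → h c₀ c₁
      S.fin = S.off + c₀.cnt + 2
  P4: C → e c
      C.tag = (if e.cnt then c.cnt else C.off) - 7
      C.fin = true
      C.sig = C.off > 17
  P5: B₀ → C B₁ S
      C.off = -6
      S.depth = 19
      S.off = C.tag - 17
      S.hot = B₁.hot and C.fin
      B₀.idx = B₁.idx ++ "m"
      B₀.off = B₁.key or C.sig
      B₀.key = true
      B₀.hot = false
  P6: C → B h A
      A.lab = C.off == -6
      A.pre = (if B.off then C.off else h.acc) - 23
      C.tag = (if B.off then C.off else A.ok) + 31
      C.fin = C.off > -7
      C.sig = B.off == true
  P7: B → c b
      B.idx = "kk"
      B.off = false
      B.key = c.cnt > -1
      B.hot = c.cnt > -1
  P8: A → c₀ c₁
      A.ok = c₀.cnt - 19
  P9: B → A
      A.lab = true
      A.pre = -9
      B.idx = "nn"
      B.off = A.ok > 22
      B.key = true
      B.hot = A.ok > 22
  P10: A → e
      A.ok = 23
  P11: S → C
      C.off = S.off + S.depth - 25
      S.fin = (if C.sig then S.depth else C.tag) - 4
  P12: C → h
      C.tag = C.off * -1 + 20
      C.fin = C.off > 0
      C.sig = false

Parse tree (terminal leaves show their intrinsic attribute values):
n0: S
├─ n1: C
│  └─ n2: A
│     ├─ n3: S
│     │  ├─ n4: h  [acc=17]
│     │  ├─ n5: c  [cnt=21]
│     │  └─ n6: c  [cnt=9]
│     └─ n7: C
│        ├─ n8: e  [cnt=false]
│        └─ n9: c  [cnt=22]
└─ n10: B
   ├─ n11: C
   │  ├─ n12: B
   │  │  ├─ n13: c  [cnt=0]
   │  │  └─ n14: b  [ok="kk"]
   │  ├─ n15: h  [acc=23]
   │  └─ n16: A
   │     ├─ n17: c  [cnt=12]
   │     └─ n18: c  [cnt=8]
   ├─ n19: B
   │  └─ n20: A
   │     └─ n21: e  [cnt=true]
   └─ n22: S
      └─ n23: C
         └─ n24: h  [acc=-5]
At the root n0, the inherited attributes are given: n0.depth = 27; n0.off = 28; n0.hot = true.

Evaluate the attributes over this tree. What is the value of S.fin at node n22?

1. n0.depth = 27  [given at root]
2. n0.off = 28  [given at root]
3. n0.hot = true  [given at root]
4. n1.off = 17  [(if S.hot then S.depth else S.off) - 10]
5. n2.lab = true  [true]
6. n2.pre = 22  [22]
7. n3.depth = 29  [A.pre + 7]
8. n3.off = -9  [A.pre - 31]
9. n3.hot = false  [A.lab == false]
10. n4.acc = 17  [terminal]
11. n5.cnt = 21  [terminal]
12. n6.cnt = 9  [terminal]
13. n3.fin = 14  [S.off + c₀.cnt + 2]
14. n7.off = 18  [(if A.lab then A.pre else S.fin) - 4]
15. n8.cnt = false  [terminal]
16. n9.cnt = 22  [terminal]
17. n7.tag = 11  [(if e.cnt then c.cnt else C.off) - 7]
18. n7.fin = true  [true]
19. n7.sig = true  [C.off > 17]
20. n2.ok = 28  [C.tag + A.pre - 5]
21. n1.tag = 8  [8]
22. n1.fin = false  [false]
23. n1.sig = false  [false]
24. n11.off = -6  [-6]
25. n13.cnt = 0  [terminal]
26. n14.ok = "kk"  [terminal]
27. n12.idx = "kk"  ["kk"]
28. n12.off = false  [false]
29. n12.key = true  [c.cnt > -1]
30. n12.hot = true  [c.cnt > -1]
31. n15.acc = 23  [terminal]
32. n16.lab = true  [C.off == -6]
33. n16.pre = 0  [(if B.off then C.off else h.acc) - 23]
34. n17.cnt = 12  [terminal]
35. n18.cnt = 8  [terminal]
36. n16.ok = -7  [c₀.cnt - 19]
37. n11.tag = 24  [(if B.off then C.off else A.ok) + 31]
38. n11.fin = true  [C.off > -7]
39. n11.sig = false  [B.off == true]
40. n20.lab = true  [true]
41. n20.pre = -9  [-9]
42. n21.cnt = true  [terminal]
43. n20.ok = 23  [23]
44. n19.idx = "nn"  ["nn"]
45. n19.off = true  [A.ok > 22]
46. n19.key = true  [true]
47. n19.hot = true  [A.ok > 22]
48. n22.depth = 19  [19]
49. n22.off = 7  [C.tag - 17]
50. n22.hot = true  [B₁.hot and C.fin]
51. n23.off = 1  [S.off + S.depth - 25]
52. n24.acc = -5  [terminal]
53. n23.tag = 19  [C.off * -1 + 20]
54. n23.fin = true  [C.off > 0]
55. n23.sig = false  [false]
56. n22.fin = 15  [(if C.sig then S.depth else C.tag) - 4]
57. n10.idx = "nnm"  [B₁.idx ++ "m"]
58. n10.off = true  [B₁.key or C.sig]
59. n10.key = true  [true]
60. n10.hot = false  [false]
61. n0.fin = -1  [S.depth - 28]

15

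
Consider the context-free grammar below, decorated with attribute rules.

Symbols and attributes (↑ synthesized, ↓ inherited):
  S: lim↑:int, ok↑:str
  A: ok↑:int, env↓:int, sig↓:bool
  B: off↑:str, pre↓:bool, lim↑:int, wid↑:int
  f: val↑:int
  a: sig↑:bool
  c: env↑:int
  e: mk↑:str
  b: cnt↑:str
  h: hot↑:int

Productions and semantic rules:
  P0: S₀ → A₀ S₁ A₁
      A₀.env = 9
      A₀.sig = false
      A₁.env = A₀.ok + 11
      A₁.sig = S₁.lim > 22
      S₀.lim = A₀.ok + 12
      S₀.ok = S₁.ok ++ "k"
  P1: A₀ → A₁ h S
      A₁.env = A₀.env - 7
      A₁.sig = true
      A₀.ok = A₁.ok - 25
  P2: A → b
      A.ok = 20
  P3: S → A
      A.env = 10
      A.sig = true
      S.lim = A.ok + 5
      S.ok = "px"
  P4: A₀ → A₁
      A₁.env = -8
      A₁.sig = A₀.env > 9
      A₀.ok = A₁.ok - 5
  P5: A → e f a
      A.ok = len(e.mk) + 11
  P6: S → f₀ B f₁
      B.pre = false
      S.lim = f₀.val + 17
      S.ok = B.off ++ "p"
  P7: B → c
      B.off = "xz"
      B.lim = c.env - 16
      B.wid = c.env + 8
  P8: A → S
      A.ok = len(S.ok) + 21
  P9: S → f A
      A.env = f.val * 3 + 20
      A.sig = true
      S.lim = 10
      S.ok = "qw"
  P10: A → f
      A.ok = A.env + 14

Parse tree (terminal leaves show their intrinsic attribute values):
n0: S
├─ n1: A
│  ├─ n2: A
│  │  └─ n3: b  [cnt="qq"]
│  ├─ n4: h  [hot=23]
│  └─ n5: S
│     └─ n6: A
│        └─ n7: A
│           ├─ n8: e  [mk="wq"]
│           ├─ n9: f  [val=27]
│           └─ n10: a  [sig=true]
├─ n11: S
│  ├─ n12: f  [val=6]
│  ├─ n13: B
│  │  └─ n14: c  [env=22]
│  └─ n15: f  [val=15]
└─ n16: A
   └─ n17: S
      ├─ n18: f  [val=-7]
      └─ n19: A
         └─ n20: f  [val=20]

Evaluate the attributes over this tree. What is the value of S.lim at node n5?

13

1. n1.env = 9  [9]
2. n1.sig = false  [false]
3. n2.env = 2  [A₀.env - 7]
4. n2.sig = true  [true]
5. n3.cnt = "qq"  [terminal]
6. n2.ok = 20  [20]
7. n4.hot = 23  [terminal]
8. n6.env = 10  [10]
9. n6.sig = true  [true]
10. n7.env = -8  [-8]
11. n7.sig = true  [A₀.env > 9]
12. n8.mk = "wq"  [terminal]
13. n9.val = 27  [terminal]
14. n10.sig = true  [terminal]
15. n7.ok = 13  [len(e.mk) + 11]
16. n6.ok = 8  [A₁.ok - 5]
17. n5.lim = 13  [A.ok + 5]
18. n5.ok = "px"  ["px"]
19. n1.ok = -5  [A₁.ok - 25]
20. n12.val = 6  [terminal]
21. n13.pre = false  [false]
22. n14.env = 22  [terminal]
23. n13.off = "xz"  ["xz"]
24. n13.lim = 6  [c.env - 16]
25. n13.wid = 30  [c.env + 8]
26. n15.val = 15  [terminal]
27. n11.lim = 23  [f₀.val + 17]
28. n11.ok = "xzp"  [B.off ++ "p"]
29. n16.env = 6  [A₀.ok + 11]
30. n16.sig = true  [S₁.lim > 22]
31. n18.val = -7  [terminal]
32. n19.env = -1  [f.val * 3 + 20]
33. n19.sig = true  [true]
34. n20.val = 20  [terminal]
35. n19.ok = 13  [A.env + 14]
36. n17.lim = 10  [10]
37. n17.ok = "qw"  ["qw"]
38. n16.ok = 23  [len(S.ok) + 21]
39. n0.lim = 7  [A₀.ok + 12]
40. n0.ok = "xzpk"  [S₁.ok ++ "k"]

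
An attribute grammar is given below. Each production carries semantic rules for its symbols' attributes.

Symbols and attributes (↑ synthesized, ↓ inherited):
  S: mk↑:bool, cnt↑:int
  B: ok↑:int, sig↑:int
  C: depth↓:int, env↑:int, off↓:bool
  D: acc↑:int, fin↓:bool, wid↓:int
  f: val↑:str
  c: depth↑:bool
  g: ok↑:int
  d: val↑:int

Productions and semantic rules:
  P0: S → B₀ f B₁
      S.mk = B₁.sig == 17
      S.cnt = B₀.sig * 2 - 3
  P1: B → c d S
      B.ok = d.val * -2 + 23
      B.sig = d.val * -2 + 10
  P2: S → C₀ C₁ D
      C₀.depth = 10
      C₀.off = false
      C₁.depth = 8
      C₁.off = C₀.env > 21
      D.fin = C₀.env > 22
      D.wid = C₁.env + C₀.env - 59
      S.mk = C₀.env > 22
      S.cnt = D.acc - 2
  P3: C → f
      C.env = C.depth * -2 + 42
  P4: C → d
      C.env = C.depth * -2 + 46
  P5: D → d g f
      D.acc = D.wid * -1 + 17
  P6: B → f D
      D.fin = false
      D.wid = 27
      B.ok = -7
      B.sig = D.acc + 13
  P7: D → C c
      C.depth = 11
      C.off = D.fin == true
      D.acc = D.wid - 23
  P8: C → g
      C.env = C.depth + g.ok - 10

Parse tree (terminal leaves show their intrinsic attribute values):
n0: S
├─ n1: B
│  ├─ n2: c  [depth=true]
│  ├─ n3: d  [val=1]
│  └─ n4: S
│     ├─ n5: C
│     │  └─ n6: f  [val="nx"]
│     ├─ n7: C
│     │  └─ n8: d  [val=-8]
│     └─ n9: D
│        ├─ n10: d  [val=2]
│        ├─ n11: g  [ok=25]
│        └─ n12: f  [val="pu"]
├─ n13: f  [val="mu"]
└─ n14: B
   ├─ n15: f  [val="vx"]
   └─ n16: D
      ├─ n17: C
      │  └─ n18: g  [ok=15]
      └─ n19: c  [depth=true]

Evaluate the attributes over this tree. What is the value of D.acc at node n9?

1. n2.depth = true  [terminal]
2. n3.val = 1  [terminal]
3. n5.depth = 10  [10]
4. n5.off = false  [false]
5. n6.val = "nx"  [terminal]
6. n5.env = 22  [C.depth * -2 + 42]
7. n7.depth = 8  [8]
8. n7.off = true  [C₀.env > 21]
9. n8.val = -8  [terminal]
10. n7.env = 30  [C.depth * -2 + 46]
11. n9.fin = false  [C₀.env > 22]
12. n9.wid = -7  [C₁.env + C₀.env - 59]
13. n10.val = 2  [terminal]
14. n11.ok = 25  [terminal]
15. n12.val = "pu"  [terminal]
16. n9.acc = 24  [D.wid * -1 + 17]
17. n4.mk = false  [C₀.env > 22]
18. n4.cnt = 22  [D.acc - 2]
19. n1.ok = 21  [d.val * -2 + 23]
20. n1.sig = 8  [d.val * -2 + 10]
21. n13.val = "mu"  [terminal]
22. n15.val = "vx"  [terminal]
23. n16.fin = false  [false]
24. n16.wid = 27  [27]
25. n17.depth = 11  [11]
26. n17.off = false  [D.fin == true]
27. n18.ok = 15  [terminal]
28. n17.env = 16  [C.depth + g.ok - 10]
29. n19.depth = true  [terminal]
30. n16.acc = 4  [D.wid - 23]
31. n14.ok = -7  [-7]
32. n14.sig = 17  [D.acc + 13]
33. n0.mk = true  [B₁.sig == 17]
34. n0.cnt = 13  [B₀.sig * 2 - 3]

24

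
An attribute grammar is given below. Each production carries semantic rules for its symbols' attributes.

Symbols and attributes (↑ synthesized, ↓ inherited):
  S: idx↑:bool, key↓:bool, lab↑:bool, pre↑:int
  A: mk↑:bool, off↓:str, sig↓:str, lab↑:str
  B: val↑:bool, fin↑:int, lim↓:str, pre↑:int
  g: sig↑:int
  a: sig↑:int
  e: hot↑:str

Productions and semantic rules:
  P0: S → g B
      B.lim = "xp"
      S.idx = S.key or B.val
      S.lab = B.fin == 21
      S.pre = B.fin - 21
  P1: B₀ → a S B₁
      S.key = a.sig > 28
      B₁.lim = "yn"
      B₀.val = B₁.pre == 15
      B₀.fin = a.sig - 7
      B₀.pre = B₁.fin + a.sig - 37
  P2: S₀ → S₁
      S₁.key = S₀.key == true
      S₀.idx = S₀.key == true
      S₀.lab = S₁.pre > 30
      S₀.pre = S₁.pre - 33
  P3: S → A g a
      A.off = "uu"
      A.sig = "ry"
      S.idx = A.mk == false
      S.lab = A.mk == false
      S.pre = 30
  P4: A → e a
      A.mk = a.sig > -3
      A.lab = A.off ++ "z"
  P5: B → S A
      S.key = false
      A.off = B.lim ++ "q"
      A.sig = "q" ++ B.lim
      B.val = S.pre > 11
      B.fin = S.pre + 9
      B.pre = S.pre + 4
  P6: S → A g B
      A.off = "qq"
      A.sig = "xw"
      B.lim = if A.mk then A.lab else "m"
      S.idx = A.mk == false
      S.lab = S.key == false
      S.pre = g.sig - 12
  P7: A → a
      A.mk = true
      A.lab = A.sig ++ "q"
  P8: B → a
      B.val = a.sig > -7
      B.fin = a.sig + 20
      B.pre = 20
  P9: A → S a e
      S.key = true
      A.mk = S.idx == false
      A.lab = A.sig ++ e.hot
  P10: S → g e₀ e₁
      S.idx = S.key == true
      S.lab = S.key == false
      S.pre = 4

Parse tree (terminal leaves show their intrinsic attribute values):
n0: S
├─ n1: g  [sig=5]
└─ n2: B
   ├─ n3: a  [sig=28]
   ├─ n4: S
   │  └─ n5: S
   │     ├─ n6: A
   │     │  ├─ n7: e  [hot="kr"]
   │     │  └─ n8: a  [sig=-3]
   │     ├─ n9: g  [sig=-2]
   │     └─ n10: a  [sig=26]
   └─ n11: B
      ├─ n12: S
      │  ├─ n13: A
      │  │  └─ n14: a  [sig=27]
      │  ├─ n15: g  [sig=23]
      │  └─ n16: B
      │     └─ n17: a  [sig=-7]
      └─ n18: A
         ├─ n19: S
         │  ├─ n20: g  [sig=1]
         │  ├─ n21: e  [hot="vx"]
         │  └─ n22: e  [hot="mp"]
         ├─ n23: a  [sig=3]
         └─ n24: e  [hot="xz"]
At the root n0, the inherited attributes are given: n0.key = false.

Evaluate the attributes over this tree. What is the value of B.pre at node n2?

1. n0.key = false  [given at root]
2. n1.sig = 5  [terminal]
3. n2.lim = "xp"  ["xp"]
4. n3.sig = 28  [terminal]
5. n4.key = false  [a.sig > 28]
6. n5.key = false  [S₀.key == true]
7. n6.off = "uu"  ["uu"]
8. n6.sig = "ry"  ["ry"]
9. n7.hot = "kr"  [terminal]
10. n8.sig = -3  [terminal]
11. n6.mk = false  [a.sig > -3]
12. n6.lab = "uuz"  [A.off ++ "z"]
13. n9.sig = -2  [terminal]
14. n10.sig = 26  [terminal]
15. n5.idx = true  [A.mk == false]
16. n5.lab = true  [A.mk == false]
17. n5.pre = 30  [30]
18. n4.idx = false  [S₀.key == true]
19. n4.lab = false  [S₁.pre > 30]
20. n4.pre = -3  [S₁.pre - 33]
21. n11.lim = "yn"  ["yn"]
22. n12.key = false  [false]
23. n13.off = "qq"  ["qq"]
24. n13.sig = "xw"  ["xw"]
25. n14.sig = 27  [terminal]
26. n13.mk = true  [true]
27. n13.lab = "xwq"  [A.sig ++ "q"]
28. n15.sig = 23  [terminal]
29. n16.lim = "xwq"  [if A.mk then A.lab else "m"]
30. n17.sig = -7  [terminal]
31. n16.val = false  [a.sig > -7]
32. n16.fin = 13  [a.sig + 20]
33. n16.pre = 20  [20]
34. n12.idx = false  [A.mk == false]
35. n12.lab = true  [S.key == false]
36. n12.pre = 11  [g.sig - 12]
37. n18.off = "ynq"  [B.lim ++ "q"]
38. n18.sig = "qyn"  ["q" ++ B.lim]
39. n19.key = true  [true]
40. n20.sig = 1  [terminal]
41. n21.hot = "vx"  [terminal]
42. n22.hot = "mp"  [terminal]
43. n19.idx = true  [S.key == true]
44. n19.lab = false  [S.key == false]
45. n19.pre = 4  [4]
46. n23.sig = 3  [terminal]
47. n24.hot = "xz"  [terminal]
48. n18.mk = false  [S.idx == false]
49. n18.lab = "qynxz"  [A.sig ++ e.hot]
50. n11.val = false  [S.pre > 11]
51. n11.fin = 20  [S.pre + 9]
52. n11.pre = 15  [S.pre + 4]
53. n2.val = true  [B₁.pre == 15]
54. n2.fin = 21  [a.sig - 7]
55. n2.pre = 11  [B₁.fin + a.sig - 37]
56. n0.idx = true  [S.key or B.val]
57. n0.lab = true  [B.fin == 21]
58. n0.pre = 0  [B.fin - 21]

11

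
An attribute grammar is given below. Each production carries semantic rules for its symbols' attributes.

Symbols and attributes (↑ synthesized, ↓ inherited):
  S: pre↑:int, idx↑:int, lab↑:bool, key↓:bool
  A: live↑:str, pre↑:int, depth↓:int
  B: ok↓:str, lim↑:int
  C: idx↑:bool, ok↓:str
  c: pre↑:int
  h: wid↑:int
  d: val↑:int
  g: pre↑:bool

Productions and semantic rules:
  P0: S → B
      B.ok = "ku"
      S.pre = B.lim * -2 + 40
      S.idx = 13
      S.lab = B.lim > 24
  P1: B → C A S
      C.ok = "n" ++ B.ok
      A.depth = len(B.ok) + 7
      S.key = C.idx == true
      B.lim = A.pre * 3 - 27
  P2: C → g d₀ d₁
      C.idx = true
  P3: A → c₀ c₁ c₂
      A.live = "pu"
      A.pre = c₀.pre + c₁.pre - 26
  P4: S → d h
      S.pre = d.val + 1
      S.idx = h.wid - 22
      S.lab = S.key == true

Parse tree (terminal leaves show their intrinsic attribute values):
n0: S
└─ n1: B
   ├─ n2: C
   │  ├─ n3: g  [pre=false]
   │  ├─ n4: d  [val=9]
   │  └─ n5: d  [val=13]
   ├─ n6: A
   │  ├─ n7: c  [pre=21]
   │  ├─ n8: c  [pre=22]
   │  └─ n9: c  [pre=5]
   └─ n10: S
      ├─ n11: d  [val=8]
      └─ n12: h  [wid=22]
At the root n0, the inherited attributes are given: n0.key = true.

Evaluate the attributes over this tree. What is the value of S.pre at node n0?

-8

1. n0.key = true  [given at root]
2. n1.ok = "ku"  ["ku"]
3. n2.ok = "nku"  ["n" ++ B.ok]
4. n3.pre = false  [terminal]
5. n4.val = 9  [terminal]
6. n5.val = 13  [terminal]
7. n2.idx = true  [true]
8. n6.depth = 9  [len(B.ok) + 7]
9. n7.pre = 21  [terminal]
10. n8.pre = 22  [terminal]
11. n9.pre = 5  [terminal]
12. n6.live = "pu"  ["pu"]
13. n6.pre = 17  [c₀.pre + c₁.pre - 26]
14. n10.key = true  [C.idx == true]
15. n11.val = 8  [terminal]
16. n12.wid = 22  [terminal]
17. n10.pre = 9  [d.val + 1]
18. n10.idx = 0  [h.wid - 22]
19. n10.lab = true  [S.key == true]
20. n1.lim = 24  [A.pre * 3 - 27]
21. n0.pre = -8  [B.lim * -2 + 40]
22. n0.idx = 13  [13]
23. n0.lab = false  [B.lim > 24]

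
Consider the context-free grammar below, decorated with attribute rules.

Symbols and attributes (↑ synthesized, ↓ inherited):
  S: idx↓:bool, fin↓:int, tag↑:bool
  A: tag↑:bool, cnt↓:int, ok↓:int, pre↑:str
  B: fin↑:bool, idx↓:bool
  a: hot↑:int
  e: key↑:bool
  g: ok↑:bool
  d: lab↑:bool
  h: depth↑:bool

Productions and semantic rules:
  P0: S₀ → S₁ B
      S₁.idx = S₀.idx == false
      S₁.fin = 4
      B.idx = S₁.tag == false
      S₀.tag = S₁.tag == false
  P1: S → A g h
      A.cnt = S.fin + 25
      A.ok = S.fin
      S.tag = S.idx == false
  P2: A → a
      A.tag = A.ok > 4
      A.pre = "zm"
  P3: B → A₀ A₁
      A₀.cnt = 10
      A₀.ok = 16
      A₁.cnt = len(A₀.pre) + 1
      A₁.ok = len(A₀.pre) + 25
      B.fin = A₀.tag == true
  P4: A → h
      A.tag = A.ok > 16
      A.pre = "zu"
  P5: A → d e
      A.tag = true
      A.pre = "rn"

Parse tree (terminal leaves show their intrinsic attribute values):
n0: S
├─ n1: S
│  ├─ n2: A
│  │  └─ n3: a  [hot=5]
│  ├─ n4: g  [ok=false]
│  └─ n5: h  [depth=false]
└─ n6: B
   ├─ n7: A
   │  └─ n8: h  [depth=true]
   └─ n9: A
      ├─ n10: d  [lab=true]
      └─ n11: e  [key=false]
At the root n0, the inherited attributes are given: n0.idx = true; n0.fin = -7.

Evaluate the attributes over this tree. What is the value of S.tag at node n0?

1. n0.idx = true  [given at root]
2. n0.fin = -7  [given at root]
3. n1.idx = false  [S₀.idx == false]
4. n1.fin = 4  [4]
5. n2.cnt = 29  [S.fin + 25]
6. n2.ok = 4  [S.fin]
7. n3.hot = 5  [terminal]
8. n2.tag = false  [A.ok > 4]
9. n2.pre = "zm"  ["zm"]
10. n4.ok = false  [terminal]
11. n5.depth = false  [terminal]
12. n1.tag = true  [S.idx == false]
13. n6.idx = false  [S₁.tag == false]
14. n7.cnt = 10  [10]
15. n7.ok = 16  [16]
16. n8.depth = true  [terminal]
17. n7.tag = false  [A.ok > 16]
18. n7.pre = "zu"  ["zu"]
19. n9.cnt = 3  [len(A₀.pre) + 1]
20. n9.ok = 27  [len(A₀.pre) + 25]
21. n10.lab = true  [terminal]
22. n11.key = false  [terminal]
23. n9.tag = true  [true]
24. n9.pre = "rn"  ["rn"]
25. n6.fin = false  [A₀.tag == true]
26. n0.tag = false  [S₁.tag == false]

false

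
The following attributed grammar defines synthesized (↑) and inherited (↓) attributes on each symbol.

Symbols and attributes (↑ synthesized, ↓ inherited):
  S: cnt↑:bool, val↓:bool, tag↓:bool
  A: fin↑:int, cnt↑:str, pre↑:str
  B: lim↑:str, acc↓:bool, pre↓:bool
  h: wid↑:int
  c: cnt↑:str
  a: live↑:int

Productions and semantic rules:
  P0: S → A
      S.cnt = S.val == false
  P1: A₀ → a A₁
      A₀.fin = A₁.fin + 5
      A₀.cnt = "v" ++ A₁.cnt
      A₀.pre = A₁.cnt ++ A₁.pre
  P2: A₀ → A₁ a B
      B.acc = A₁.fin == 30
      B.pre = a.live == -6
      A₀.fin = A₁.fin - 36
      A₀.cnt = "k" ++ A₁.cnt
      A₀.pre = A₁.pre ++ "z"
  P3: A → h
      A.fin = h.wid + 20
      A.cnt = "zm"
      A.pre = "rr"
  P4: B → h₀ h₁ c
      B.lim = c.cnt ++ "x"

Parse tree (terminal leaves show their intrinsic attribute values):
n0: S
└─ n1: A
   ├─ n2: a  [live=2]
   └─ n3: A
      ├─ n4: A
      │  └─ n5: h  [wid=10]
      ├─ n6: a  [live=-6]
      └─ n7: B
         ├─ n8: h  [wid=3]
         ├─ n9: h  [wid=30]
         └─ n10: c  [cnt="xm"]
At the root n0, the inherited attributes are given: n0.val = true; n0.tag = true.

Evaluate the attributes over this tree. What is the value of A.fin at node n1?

1. n0.val = true  [given at root]
2. n0.tag = true  [given at root]
3. n2.live = 2  [terminal]
4. n5.wid = 10  [terminal]
5. n4.fin = 30  [h.wid + 20]
6. n4.cnt = "zm"  ["zm"]
7. n4.pre = "rr"  ["rr"]
8. n6.live = -6  [terminal]
9. n7.acc = true  [A₁.fin == 30]
10. n7.pre = true  [a.live == -6]
11. n8.wid = 3  [terminal]
12. n9.wid = 30  [terminal]
13. n10.cnt = "xm"  [terminal]
14. n7.lim = "xmx"  [c.cnt ++ "x"]
15. n3.fin = -6  [A₁.fin - 36]
16. n3.cnt = "kzm"  ["k" ++ A₁.cnt]
17. n3.pre = "rrz"  [A₁.pre ++ "z"]
18. n1.fin = -1  [A₁.fin + 5]
19. n1.cnt = "vkzm"  ["v" ++ A₁.cnt]
20. n1.pre = "kzmrrz"  [A₁.cnt ++ A₁.pre]
21. n0.cnt = false  [S.val == false]

-1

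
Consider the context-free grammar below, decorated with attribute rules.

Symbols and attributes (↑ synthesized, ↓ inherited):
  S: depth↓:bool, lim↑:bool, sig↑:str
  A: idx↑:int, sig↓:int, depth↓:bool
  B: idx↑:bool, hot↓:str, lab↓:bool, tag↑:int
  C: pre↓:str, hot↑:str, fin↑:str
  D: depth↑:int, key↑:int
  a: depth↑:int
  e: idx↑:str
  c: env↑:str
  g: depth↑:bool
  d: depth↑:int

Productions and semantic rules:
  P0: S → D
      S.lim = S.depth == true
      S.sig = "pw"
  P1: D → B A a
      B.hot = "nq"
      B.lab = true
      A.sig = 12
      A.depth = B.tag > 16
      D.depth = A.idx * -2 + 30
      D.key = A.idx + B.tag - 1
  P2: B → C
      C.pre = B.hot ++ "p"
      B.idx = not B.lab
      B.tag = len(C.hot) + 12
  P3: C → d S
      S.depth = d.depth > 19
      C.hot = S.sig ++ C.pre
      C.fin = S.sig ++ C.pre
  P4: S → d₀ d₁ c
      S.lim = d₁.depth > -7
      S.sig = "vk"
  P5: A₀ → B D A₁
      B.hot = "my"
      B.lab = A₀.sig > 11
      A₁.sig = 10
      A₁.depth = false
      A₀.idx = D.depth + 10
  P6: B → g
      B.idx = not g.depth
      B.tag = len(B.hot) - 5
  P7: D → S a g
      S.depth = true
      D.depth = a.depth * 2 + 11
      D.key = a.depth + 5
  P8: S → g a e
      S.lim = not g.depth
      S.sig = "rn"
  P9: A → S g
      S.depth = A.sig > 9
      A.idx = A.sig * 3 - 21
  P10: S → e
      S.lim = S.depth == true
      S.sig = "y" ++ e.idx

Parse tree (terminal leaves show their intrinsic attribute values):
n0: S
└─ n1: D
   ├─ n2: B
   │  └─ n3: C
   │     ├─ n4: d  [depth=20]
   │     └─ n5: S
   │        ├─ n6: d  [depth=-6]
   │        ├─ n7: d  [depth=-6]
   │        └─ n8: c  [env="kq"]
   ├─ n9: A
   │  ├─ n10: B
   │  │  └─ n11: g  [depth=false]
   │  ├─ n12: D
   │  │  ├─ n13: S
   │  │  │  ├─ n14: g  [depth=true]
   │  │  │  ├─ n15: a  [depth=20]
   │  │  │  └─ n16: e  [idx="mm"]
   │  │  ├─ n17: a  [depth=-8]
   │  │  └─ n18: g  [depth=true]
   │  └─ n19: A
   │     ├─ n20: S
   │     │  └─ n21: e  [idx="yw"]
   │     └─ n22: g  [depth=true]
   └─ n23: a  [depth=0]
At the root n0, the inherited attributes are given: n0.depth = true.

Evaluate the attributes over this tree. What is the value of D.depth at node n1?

1. n0.depth = true  [given at root]
2. n2.hot = "nq"  ["nq"]
3. n2.lab = true  [true]
4. n3.pre = "nqp"  [B.hot ++ "p"]
5. n4.depth = 20  [terminal]
6. n5.depth = true  [d.depth > 19]
7. n6.depth = -6  [terminal]
8. n7.depth = -6  [terminal]
9. n8.env = "kq"  [terminal]
10. n5.lim = true  [d₁.depth > -7]
11. n5.sig = "vk"  ["vk"]
12. n3.hot = "vknqp"  [S.sig ++ C.pre]
13. n3.fin = "vknqp"  [S.sig ++ C.pre]
14. n2.idx = false  [not B.lab]
15. n2.tag = 17  [len(C.hot) + 12]
16. n9.sig = 12  [12]
17. n9.depth = true  [B.tag > 16]
18. n10.hot = "my"  ["my"]
19. n10.lab = true  [A₀.sig > 11]
20. n11.depth = false  [terminal]
21. n10.idx = true  [not g.depth]
22. n10.tag = -3  [len(B.hot) - 5]
23. n13.depth = true  [true]
24. n14.depth = true  [terminal]
25. n15.depth = 20  [terminal]
26. n16.idx = "mm"  [terminal]
27. n13.lim = false  [not g.depth]
28. n13.sig = "rn"  ["rn"]
29. n17.depth = -8  [terminal]
30. n18.depth = true  [terminal]
31. n12.depth = -5  [a.depth * 2 + 11]
32. n12.key = -3  [a.depth + 5]
33. n19.sig = 10  [10]
34. n19.depth = false  [false]
35. n20.depth = true  [A.sig > 9]
36. n21.idx = "yw"  [terminal]
37. n20.lim = true  [S.depth == true]
38. n20.sig = "yyw"  ["y" ++ e.idx]
39. n22.depth = true  [terminal]
40. n19.idx = 9  [A.sig * 3 - 21]
41. n9.idx = 5  [D.depth + 10]
42. n23.depth = 0  [terminal]
43. n1.depth = 20  [A.idx * -2 + 30]
44. n1.key = 21  [A.idx + B.tag - 1]
45. n0.lim = true  [S.depth == true]
46. n0.sig = "pw"  ["pw"]

20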